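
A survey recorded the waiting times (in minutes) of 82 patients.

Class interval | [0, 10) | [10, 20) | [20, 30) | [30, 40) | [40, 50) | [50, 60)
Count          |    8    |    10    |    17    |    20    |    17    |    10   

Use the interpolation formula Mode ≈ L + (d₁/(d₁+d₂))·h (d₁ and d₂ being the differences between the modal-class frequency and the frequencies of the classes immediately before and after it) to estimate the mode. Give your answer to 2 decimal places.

Modal class: [30, 40) (highest frequency 20).
d₁ = 20 − 17 = 3, d₂ = 20 − 17 = 3
Mode ≈ 30 + (3/(3+3)) × 10 = 30 + 5.0000 = 35.0000

35.00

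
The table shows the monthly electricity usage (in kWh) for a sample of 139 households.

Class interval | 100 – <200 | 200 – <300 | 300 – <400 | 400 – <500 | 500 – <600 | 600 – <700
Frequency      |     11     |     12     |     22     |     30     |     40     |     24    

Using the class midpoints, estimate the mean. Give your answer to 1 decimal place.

Midpoints: 150, 250, 350, 450, 550, 650
Σfm = 11×150 + 12×250 + 22×350 + 30×450 + 40×550 + 24×650 = 63450
n = Σf = 139
Mean = 63450 / 139 = 456.4748

456.5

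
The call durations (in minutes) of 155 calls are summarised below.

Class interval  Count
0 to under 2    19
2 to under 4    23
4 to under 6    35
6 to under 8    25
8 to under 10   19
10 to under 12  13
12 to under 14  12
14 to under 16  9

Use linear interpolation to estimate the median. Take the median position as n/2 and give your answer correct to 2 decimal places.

Cumulative frequencies: 19, 42, 77, 102, 121, 134, 146, 155
n = 155; position = n/2 = 77.5.
This falls in the class 6 to under 8: L = 6, F = 77, f = 25, h = 2.
Median ≈ 6 + ((77.5 − 77) / 25) × 2 = 6.0400

6.04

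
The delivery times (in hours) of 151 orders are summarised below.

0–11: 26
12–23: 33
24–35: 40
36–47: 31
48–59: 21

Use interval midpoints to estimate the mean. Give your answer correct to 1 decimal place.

28.5

Midpoints: 5.5, 17.5, 29.5, 41.5, 53.5
Σfm = 26×5.5 + 33×17.5 + 40×29.5 + 31×41.5 + 21×53.5 = 4310.5
n = Σf = 151
Mean = 4310.5 / 151 = 28.5464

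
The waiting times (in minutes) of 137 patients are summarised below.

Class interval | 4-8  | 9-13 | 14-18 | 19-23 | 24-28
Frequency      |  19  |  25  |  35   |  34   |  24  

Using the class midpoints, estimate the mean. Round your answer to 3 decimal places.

Midpoints: 6, 11, 16, 21, 26
Σfm = 19×6 + 25×11 + 35×16 + 34×21 + 24×26 = 2287
n = Σf = 137
Mean = 2287 / 137 = 16.6934

16.693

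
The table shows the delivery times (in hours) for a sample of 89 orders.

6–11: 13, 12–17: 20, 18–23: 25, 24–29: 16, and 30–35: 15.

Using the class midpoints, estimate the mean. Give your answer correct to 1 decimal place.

Midpoints: 8.5, 14.5, 20.5, 26.5, 32.5
Σfm = 13×8.5 + 20×14.5 + 25×20.5 + 16×26.5 + 15×32.5 = 1824.5
n = Σf = 89
Mean = 1824.5 / 89 = 20.5000

20.5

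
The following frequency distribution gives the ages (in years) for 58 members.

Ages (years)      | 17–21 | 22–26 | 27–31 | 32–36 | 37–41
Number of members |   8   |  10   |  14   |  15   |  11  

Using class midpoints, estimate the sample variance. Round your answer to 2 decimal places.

43.38

Midpoints: 19, 24, 29, 34, 39
n = 58, Σfm = 1737, mean = 29.9483
Σfm² = 54493
Σf(m − x̄)² = Σfm² − (Σfm)²/n = 54493 − 1737²/58 = 2472.8448
Sample variance = 2472.8448 / 57 = 43.3832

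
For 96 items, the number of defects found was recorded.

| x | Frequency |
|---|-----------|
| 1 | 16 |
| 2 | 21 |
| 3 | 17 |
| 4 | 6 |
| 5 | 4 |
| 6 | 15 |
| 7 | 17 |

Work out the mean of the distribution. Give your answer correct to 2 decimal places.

3.77

Values: 1, 2, 3, 4, 5, 6, 7
Σfx = 16×1 + 21×2 + 17×3 + 6×4 + 4×5 + 15×6 + 17×7 = 362
n = Σf = 96
Mean = 362 / 96 = 3.7708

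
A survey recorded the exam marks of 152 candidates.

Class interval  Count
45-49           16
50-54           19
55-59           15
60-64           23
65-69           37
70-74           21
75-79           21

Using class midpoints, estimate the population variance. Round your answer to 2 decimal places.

Midpoints: 47, 52, 57, 62, 67, 72, 77
n = 152, Σfm = 9629, mean = 63.3487
Σfm² = 623333
Σf(m − x̄)² = Σfm² − (Σfm)²/n = 623333 − 9629²/152 = 13348.5197
Population variance = 13348.5197 / 152 = 87.8192

87.82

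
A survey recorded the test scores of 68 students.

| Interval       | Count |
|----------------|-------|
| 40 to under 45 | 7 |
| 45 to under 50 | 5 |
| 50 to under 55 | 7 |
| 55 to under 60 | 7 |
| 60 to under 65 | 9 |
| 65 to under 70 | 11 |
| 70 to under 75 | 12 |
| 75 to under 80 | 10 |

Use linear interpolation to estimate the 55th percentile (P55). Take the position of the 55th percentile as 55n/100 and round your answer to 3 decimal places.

Cumulative frequencies: 7, 12, 19, 26, 35, 46, 58, 68
n = 68; position = 55n/100 = 37.4.
This falls in the class 65 to under 70: L = 65, F = 35, f = 11, h = 5.
55th percentile ≈ 65 + ((37.4 − 35) / 11) × 5 = 66.0909

66.091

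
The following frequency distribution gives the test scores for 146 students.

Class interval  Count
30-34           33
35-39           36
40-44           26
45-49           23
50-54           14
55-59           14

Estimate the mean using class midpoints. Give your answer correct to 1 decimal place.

41.7

Midpoints: 32, 37, 42, 47, 52, 57
Σfm = 33×32 + 36×37 + 26×42 + 23×47 + 14×52 + 14×57 = 6087
n = Σf = 146
Mean = 6087 / 146 = 41.6918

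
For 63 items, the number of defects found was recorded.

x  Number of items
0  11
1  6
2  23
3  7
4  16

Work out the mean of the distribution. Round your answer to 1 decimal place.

2.2

Values: 0, 1, 2, 3, 4
Σfx = 11×0 + 6×1 + 23×2 + 7×3 + 16×4 = 137
n = Σf = 63
Mean = 137 / 63 = 2.1746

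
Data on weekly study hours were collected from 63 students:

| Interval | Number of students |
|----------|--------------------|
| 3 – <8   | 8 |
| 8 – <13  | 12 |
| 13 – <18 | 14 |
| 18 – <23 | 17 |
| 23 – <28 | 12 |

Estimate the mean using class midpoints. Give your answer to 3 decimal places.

16.532

Midpoints: 5.5, 10.5, 15.5, 20.5, 25.5
Σfm = 8×5.5 + 12×10.5 + 14×15.5 + 17×20.5 + 12×25.5 = 1041.5
n = Σf = 63
Mean = 1041.5 / 63 = 16.5317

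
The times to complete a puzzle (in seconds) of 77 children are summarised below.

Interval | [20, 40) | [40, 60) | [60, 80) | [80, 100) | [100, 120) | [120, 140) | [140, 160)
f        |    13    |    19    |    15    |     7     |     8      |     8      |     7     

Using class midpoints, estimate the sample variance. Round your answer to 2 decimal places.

Midpoints: 30, 50, 70, 90, 110, 130, 150
n = 77, Σfm = 5990, mean = 77.7922
Σfm² = 578900
Σf(m − x̄)² = Σfm² − (Σfm)²/n = 578900 − 5990²/77 = 112924.6753
Sample variance = 112924.6753 / 76 = 1485.8510

1485.85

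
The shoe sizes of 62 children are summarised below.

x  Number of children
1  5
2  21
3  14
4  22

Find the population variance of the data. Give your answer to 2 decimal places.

1.00

Values: 1, 2, 3, 4
n = 62, Σfx = 177, mean = 2.8548
Σfx² = 567
Σf(x − x̄)² = Σfx² − (Σfx)²/n = 567 − 177²/62 = 61.6935
Population variance = 61.6935 / 62 = 0.9951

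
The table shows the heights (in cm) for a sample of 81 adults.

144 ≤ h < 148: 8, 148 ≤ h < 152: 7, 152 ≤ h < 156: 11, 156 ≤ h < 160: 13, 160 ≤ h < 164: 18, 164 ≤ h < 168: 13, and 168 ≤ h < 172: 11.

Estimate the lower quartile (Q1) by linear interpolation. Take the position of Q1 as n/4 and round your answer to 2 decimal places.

Cumulative frequencies: 8, 15, 26, 39, 57, 70, 81
n = 81; position = n/4 = 20.25.
This falls in the class 152 ≤ h < 156: L = 152, F = 15, f = 11, h = 4.
Lower quartile ≈ 152 + ((20.25 − 15) / 11) × 4 = 153.9091

153.91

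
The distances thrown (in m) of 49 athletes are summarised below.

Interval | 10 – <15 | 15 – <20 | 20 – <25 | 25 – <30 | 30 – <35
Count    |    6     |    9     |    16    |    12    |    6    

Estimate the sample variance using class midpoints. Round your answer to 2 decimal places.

35.84

Midpoints: 12.5, 17.5, 22.5, 27.5, 32.5
n = 49, Σfm = 1117.5, mean = 22.8061
Σfm² = 27206.25
Σf(m − x̄)² = Σfm² − (Σfm)²/n = 27206.25 − 1117.5²/49 = 1720.4082
Sample variance = 1720.4082 / 48 = 35.8418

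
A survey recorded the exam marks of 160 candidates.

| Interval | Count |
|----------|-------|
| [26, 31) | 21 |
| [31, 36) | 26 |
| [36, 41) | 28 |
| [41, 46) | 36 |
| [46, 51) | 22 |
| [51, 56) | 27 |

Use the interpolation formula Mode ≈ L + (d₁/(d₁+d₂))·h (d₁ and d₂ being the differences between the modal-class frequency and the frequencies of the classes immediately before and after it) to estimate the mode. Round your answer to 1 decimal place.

Modal class: [41, 46) (highest frequency 36).
d₁ = 36 − 28 = 8, d₂ = 36 − 22 = 14
Mode ≈ 41 + (8/(8+14)) × 5 = 41 + 1.8182 = 42.8182

42.8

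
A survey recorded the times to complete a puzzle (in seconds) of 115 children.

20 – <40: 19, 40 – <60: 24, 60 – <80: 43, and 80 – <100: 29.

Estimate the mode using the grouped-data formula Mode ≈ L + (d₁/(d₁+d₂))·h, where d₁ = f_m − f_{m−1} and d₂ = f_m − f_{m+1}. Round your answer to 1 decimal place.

71.5

Modal class: 60 – <80 (highest frequency 43).
d₁ = 43 − 24 = 19, d₂ = 43 − 29 = 14
Mode ≈ 60 + (19/(19+14)) × 20 = 60 + 11.5152 = 71.5152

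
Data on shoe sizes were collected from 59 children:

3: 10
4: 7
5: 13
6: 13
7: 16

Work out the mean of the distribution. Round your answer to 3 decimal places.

5.305

Values: 3, 4, 5, 6, 7
Σfx = 10×3 + 7×4 + 13×5 + 13×6 + 16×7 = 313
n = Σf = 59
Mean = 313 / 59 = 5.3051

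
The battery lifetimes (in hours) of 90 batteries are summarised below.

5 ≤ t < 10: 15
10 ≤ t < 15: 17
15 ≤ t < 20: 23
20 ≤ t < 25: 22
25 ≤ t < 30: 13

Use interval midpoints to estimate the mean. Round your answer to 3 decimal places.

Midpoints: 7.5, 12.5, 17.5, 22.5, 27.5
Σfm = 15×7.5 + 17×12.5 + 23×17.5 + 22×22.5 + 13×27.5 = 1580
n = Σf = 90
Mean = 1580 / 90 = 17.5556

17.556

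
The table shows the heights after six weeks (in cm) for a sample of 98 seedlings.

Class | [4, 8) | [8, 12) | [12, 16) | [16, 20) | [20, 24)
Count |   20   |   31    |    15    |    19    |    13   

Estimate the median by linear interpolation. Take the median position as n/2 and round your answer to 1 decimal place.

Cumulative frequencies: 20, 51, 66, 85, 98
n = 98; position = n/2 = 49.
This falls in the class [8, 12): L = 8, F = 20, f = 31, h = 4.
Median ≈ 8 + ((49 − 20) / 31) × 4 = 11.7419

11.7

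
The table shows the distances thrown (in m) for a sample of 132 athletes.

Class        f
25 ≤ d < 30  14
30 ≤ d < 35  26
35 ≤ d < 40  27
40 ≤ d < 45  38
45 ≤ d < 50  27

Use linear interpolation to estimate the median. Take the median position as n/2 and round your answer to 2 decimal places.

39.81

Cumulative frequencies: 14, 40, 67, 105, 132
n = 132; position = n/2 = 66.
This falls in the class 35 ≤ d < 40: L = 35, F = 40, f = 27, h = 5.
Median ≈ 35 + ((66 − 40) / 27) × 5 = 39.8148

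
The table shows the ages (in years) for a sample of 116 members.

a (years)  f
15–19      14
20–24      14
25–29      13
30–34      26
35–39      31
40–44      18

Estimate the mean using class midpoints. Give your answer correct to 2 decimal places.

Midpoints: 17, 22, 27, 32, 37, 42
Σfm = 14×17 + 14×22 + 13×27 + 26×32 + 31×37 + 18×42 = 3632
n = Σf = 116
Mean = 3632 / 116 = 31.3103

31.31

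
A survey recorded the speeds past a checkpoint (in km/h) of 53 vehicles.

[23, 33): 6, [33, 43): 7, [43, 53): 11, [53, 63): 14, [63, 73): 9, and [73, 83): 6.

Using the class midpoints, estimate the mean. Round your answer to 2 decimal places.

Midpoints: 28, 38, 48, 58, 68, 78
Σfm = 6×28 + 7×38 + 11×48 + 14×58 + 9×68 + 6×78 = 2854
n = Σf = 53
Mean = 2854 / 53 = 53.8491

53.85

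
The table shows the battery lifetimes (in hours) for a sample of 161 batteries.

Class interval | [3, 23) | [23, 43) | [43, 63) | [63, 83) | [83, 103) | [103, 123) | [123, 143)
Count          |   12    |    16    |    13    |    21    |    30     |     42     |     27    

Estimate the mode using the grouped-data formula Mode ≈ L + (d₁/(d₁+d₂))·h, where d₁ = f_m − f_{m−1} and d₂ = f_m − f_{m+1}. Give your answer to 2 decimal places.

Modal class: [103, 123) (highest frequency 42).
d₁ = 42 − 30 = 12, d₂ = 42 − 27 = 15
Mode ≈ 103 + (12/(12+15)) × 20 = 103 + 8.8889 = 111.8889

111.89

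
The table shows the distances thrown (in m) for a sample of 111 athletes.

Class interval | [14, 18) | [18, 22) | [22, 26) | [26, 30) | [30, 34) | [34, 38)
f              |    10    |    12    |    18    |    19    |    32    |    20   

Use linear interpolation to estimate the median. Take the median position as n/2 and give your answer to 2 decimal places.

29.26

Cumulative frequencies: 10, 22, 40, 59, 91, 111
n = 111; position = n/2 = 55.5.
This falls in the class [26, 30): L = 26, F = 40, f = 19, h = 4.
Median ≈ 26 + ((55.5 − 40) / 19) × 4 = 29.2632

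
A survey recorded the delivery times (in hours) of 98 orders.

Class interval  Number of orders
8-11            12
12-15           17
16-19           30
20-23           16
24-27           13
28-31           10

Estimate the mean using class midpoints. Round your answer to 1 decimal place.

18.8

Midpoints: 9.5, 13.5, 17.5, 21.5, 25.5, 29.5
Σfm = 12×9.5 + 17×13.5 + 30×17.5 + 16×21.5 + 13×25.5 + 10×29.5 = 1839
n = Σf = 98
Mean = 1839 / 98 = 18.7653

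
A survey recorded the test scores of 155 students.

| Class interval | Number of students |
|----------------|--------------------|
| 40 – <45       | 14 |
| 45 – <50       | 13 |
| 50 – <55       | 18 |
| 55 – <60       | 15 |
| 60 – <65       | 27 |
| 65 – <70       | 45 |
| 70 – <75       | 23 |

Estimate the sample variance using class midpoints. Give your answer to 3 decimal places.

88.553

Midpoints: 42.5, 47.5, 52.5, 57.5, 62.5, 67.5, 72.5
n = 155, Σfm = 9412.5, mean = 60.7258
Σfm² = 585218.75
Σf(m − x̄)² = Σfm² − (Σfm)²/n = 585218.75 − 9412.5²/155 = 13637.0968
Sample variance = 13637.0968 / 154 = 88.5526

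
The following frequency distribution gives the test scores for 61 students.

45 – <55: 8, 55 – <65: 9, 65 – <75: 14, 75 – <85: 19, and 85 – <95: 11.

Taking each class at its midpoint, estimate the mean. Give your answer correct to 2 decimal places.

72.62

Midpoints: 50, 60, 70, 80, 90
Σfm = 8×50 + 9×60 + 14×70 + 19×80 + 11×90 = 4430
n = Σf = 61
Mean = 4430 / 61 = 72.6230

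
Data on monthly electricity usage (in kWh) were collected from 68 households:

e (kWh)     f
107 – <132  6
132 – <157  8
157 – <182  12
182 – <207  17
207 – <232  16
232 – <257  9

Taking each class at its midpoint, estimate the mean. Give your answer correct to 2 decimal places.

Midpoints: 119.5, 144.5, 169.5, 194.5, 219.5, 244.5
Σfm = 6×119.5 + 8×144.5 + 12×169.5 + 17×194.5 + 16×219.5 + 9×244.5 = 12926
n = Σf = 68
Mean = 12926 / 68 = 190.0882

190.09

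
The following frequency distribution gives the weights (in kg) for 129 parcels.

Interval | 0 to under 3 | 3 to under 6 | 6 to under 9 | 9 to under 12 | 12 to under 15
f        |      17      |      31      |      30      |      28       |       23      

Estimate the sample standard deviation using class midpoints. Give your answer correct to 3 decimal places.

3.918

Midpoints: 1.5, 4.5, 7.5, 10.5, 13.5
n = 129, Σfm = 994.5, mean = 7.7093
Σfm² = 9632.25
Σf(m − x̄)² = Σfm² − (Σfm)²/n = 9632.25 − 994.5²/129 = 1965.3488
Sample variance = 1965.3488 / 128 = 15.3543
Standard deviation = √15.3543 = 3.9185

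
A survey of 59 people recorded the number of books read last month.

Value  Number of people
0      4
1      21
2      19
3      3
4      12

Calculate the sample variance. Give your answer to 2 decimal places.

1.52

Values: 0, 1, 2, 3, 4
n = 59, Σfx = 116, mean = 1.9661
Σfx² = 316
Σf(x − x̄)² = Σfx² − (Σfx)²/n = 316 − 116²/59 = 87.9322
Sample variance = 87.9322 / 58 = 1.5161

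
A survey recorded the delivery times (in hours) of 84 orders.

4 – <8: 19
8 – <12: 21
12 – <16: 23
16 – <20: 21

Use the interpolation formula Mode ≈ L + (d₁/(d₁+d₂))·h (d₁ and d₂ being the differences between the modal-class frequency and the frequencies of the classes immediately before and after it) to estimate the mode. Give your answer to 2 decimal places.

14.00

Modal class: 12 – <16 (highest frequency 23).
d₁ = 23 − 21 = 2, d₂ = 23 − 21 = 2
Mode ≈ 12 + (2/(2+2)) × 4 = 12 + 2.0000 = 14.0000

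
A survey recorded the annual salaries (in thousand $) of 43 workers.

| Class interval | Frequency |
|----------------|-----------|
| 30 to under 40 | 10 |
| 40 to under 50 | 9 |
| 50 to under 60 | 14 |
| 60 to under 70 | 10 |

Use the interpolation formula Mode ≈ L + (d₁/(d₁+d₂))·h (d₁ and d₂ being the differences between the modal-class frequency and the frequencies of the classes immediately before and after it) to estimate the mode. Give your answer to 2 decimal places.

55.56

Modal class: 50 to under 60 (highest frequency 14).
d₁ = 14 − 9 = 5, d₂ = 14 − 10 = 4
Mode ≈ 50 + (5/(5+4)) × 10 = 50 + 5.5556 = 55.5556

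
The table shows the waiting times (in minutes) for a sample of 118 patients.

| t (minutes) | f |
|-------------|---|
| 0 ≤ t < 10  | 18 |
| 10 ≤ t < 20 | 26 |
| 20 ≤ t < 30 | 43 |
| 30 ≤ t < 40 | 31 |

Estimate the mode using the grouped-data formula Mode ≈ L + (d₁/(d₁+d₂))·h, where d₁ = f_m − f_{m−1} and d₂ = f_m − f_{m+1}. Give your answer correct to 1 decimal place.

Modal class: 20 ≤ t < 30 (highest frequency 43).
d₁ = 43 − 26 = 17, d₂ = 43 − 31 = 12
Mode ≈ 20 + (17/(17+12)) × 10 = 20 + 5.8621 = 25.8621

25.9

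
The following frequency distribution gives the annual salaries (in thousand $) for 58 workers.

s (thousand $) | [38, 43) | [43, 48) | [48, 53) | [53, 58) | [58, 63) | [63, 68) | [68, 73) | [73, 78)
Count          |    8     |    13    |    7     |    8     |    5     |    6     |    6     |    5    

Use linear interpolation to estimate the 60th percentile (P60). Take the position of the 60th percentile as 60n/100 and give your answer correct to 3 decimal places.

Cumulative frequencies: 8, 21, 28, 36, 41, 47, 53, 58
n = 58; position = 60n/100 = 34.8.
This falls in the class [53, 58): L = 53, F = 28, f = 8, h = 5.
60th percentile ≈ 53 + ((34.8 − 28) / 8) × 5 = 57.2500

57.250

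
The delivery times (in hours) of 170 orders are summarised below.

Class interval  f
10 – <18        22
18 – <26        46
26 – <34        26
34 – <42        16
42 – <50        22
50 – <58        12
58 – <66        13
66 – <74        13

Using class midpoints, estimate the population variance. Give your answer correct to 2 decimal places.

297.41

Midpoints: 14, 22, 30, 38, 46, 54, 62, 70
n = 170, Σfm = 6084, mean = 35.7882
Σfm² = 268296
Σf(m − x̄)² = Σfm² − (Σfm)²/n = 268296 − 6084²/170 = 50560.3765
Population variance = 50560.3765 / 170 = 297.4140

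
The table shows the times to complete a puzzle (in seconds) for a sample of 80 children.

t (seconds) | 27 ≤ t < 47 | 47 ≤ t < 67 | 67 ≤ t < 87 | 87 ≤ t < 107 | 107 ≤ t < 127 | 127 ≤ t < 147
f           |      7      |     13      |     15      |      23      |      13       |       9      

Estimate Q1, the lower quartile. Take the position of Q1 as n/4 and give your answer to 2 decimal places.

67.00

Cumulative frequencies: 7, 20, 35, 58, 71, 80
n = 80; position = n/4 = 20.
This falls in the class 47 ≤ t < 67: L = 47, F = 7, f = 13, h = 20.
Lower quartile ≈ 47 + ((20 − 7) / 13) × 20 = 67.0000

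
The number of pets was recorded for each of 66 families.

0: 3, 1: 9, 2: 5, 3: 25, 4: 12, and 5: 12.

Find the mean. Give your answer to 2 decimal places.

3.06

Values: 0, 1, 2, 3, 4, 5
Σfx = 3×0 + 9×1 + 5×2 + 25×3 + 12×4 + 12×5 = 202
n = Σf = 66
Mean = 202 / 66 = 3.0606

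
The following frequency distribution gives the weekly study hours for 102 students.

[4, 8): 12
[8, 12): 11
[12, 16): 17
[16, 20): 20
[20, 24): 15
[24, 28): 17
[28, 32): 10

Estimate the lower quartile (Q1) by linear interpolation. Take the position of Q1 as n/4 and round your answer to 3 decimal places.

Cumulative frequencies: 12, 23, 40, 60, 75, 92, 102
n = 102; position = n/4 = 25.5.
This falls in the class [12, 16): L = 12, F = 23, f = 17, h = 4.
Lower quartile ≈ 12 + ((25.5 − 23) / 17) × 4 = 12.5882

12.588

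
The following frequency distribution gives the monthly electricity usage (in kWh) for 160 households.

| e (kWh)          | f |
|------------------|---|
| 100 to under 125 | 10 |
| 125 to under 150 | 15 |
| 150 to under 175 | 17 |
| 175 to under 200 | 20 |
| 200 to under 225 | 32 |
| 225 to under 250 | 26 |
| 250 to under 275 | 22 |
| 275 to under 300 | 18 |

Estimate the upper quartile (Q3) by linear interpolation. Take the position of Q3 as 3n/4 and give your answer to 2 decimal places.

Cumulative frequencies: 10, 25, 42, 62, 94, 120, 142, 160
n = 160; position = 3n/4 = 120.
This falls in the class 225 to under 250: L = 225, F = 94, f = 26, h = 25.
Upper quartile ≈ 225 + ((120 − 94) / 26) × 25 = 250.0000

250.00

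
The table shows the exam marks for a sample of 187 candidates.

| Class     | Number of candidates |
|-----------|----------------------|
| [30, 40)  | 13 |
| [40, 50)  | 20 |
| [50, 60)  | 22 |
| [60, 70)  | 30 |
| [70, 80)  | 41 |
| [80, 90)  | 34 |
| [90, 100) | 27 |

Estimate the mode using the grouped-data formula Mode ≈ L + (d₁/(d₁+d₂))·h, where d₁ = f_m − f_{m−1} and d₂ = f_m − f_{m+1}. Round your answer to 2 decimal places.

Modal class: [70, 80) (highest frequency 41).
d₁ = 41 − 30 = 11, d₂ = 41 − 34 = 7
Mode ≈ 70 + (11/(11+7)) × 10 = 70 + 6.1111 = 76.1111

76.11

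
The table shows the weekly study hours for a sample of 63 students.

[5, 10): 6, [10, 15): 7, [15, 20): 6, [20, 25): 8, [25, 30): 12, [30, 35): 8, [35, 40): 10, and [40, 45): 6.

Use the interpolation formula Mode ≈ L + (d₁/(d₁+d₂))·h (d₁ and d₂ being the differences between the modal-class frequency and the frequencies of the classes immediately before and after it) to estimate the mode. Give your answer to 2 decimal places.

Modal class: [25, 30) (highest frequency 12).
d₁ = 12 − 8 = 4, d₂ = 12 − 8 = 4
Mode ≈ 25 + (4/(4+4)) × 5 = 25 + 2.5000 = 27.5000

27.50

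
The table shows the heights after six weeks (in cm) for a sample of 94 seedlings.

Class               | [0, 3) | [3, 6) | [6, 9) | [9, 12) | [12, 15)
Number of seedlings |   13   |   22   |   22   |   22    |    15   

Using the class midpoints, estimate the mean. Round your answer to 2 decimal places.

Midpoints: 1.5, 4.5, 7.5, 10.5, 13.5
Σfm = 13×1.5 + 22×4.5 + 22×7.5 + 22×10.5 + 15×13.5 = 717
n = Σf = 94
Mean = 717 / 94 = 7.6277

7.63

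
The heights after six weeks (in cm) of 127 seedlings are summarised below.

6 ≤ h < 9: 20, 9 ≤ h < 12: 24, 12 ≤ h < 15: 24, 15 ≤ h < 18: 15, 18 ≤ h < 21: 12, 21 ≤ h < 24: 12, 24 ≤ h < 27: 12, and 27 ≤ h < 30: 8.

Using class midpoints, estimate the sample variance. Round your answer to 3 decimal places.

Midpoints: 7.5, 10.5, 13.5, 16.5, 19.5, 22.5, 25.5, 28.5
n = 127, Σfm = 2011.5, mean = 15.8386
Σfm² = 37167.75
Σf(m − x̄)² = Σfm² − (Σfm)²/n = 37167.75 − 2011.5²/127 = 5308.4409
Sample variance = 5308.4409 / 126 = 42.1305

42.130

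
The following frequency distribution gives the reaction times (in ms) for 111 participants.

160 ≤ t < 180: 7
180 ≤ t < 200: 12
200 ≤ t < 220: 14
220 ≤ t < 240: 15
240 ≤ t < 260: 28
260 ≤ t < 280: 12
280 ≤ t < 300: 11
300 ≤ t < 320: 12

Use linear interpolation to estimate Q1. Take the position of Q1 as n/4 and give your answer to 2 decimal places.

Cumulative frequencies: 7, 19, 33, 48, 76, 88, 99, 111
n = 111; position = n/4 = 27.75.
This falls in the class 200 ≤ t < 220: L = 200, F = 19, f = 14, h = 20.
Lower quartile ≈ 200 + ((27.75 − 19) / 14) × 20 = 212.5000

212.50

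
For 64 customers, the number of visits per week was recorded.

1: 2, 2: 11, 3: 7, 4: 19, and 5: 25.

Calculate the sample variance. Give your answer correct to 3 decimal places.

Values: 1, 2, 3, 4, 5
n = 64, Σfx = 246, mean = 3.8438
Σfx² = 1038
Σf(x − x̄)² = Σfx² − (Σfx)²/n = 1038 − 246²/64 = 92.4375
Sample variance = 92.4375 / 63 = 1.4673

1.467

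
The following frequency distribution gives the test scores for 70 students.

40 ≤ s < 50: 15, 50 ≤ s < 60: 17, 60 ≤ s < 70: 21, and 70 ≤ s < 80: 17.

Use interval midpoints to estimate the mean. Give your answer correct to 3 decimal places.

Midpoints: 45, 55, 65, 75
Σfm = 15×45 + 17×55 + 21×65 + 17×75 = 4250
n = Σf = 70
Mean = 4250 / 70 = 60.7143

60.714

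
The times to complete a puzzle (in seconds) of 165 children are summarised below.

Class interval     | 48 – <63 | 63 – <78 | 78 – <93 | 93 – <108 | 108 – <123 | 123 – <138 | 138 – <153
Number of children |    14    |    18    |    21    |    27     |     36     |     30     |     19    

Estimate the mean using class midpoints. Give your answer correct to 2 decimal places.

105.41

Midpoints: 55.5, 70.5, 85.5, 100.5, 115.5, 130.5, 145.5
Σfm = 14×55.5 + 18×70.5 + 21×85.5 + 27×100.5 + 36×115.5 + 30×130.5 + 19×145.5 = 17392.5
n = Σf = 165
Mean = 17392.5 / 165 = 105.4091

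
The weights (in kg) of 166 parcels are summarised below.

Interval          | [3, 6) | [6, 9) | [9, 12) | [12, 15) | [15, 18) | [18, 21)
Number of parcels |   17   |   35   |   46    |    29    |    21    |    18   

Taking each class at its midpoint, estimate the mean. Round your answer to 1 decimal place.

11.5

Midpoints: 4.5, 7.5, 10.5, 13.5, 16.5, 19.5
Σfm = 17×4.5 + 35×7.5 + 46×10.5 + 29×13.5 + 21×16.5 + 18×19.5 = 1911
n = Σf = 166
Mean = 1911 / 166 = 11.5120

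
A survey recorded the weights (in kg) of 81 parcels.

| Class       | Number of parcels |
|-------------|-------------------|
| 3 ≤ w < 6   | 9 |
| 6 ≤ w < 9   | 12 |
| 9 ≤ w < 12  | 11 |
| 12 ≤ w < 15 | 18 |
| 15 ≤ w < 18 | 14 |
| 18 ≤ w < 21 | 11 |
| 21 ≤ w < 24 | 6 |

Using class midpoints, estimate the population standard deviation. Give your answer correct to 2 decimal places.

Midpoints: 4.5, 7.5, 10.5, 13.5, 16.5, 19.5, 22.5
n = 81, Σfm = 1069.5, mean = 13.2037
Σfm² = 16382.25
Σf(m − x̄)² = Σfm² − (Σfm)²/n = 16382.25 − 1069.5²/81 = 2260.8889
Population variance = 2260.8889 / 81 = 27.9122
Standard deviation = √27.9122 = 5.2832

5.28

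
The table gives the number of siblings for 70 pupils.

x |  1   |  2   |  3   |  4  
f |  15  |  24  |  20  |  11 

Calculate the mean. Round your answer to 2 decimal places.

2.39

Values: 1, 2, 3, 4
Σfx = 15×1 + 24×2 + 20×3 + 11×4 = 167
n = Σf = 70
Mean = 167 / 70 = 2.3857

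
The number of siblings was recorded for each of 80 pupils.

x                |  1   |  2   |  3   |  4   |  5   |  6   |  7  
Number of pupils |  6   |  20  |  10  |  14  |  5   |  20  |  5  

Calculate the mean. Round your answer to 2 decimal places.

3.90

Values: 1, 2, 3, 4, 5, 6, 7
Σfx = 6×1 + 20×2 + 10×3 + 14×4 + 5×5 + 20×6 + 5×7 = 312
n = Σf = 80
Mean = 312 / 80 = 3.9000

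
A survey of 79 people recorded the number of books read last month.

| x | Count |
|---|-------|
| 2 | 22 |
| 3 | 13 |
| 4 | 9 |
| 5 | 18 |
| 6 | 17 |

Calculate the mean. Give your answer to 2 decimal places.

3.94

Values: 2, 3, 4, 5, 6
Σfx = 22×2 + 13×3 + 9×4 + 18×5 + 17×6 = 311
n = Σf = 79
Mean = 311 / 79 = 3.9367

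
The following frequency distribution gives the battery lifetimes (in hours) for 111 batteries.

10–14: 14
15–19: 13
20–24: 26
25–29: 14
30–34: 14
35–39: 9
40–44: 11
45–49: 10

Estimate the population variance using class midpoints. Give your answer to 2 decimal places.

Midpoints: 12, 17, 22, 27, 32, 37, 42, 47
n = 111, Σfm = 3052, mean = 27.4955
Σfm² = 96714
Σf(m − x̄)² = Σfm² − (Σfm)²/n = 96714 − 3052²/111 = 12797.7477
Population variance = 12797.7477 / 111 = 115.2950

115.30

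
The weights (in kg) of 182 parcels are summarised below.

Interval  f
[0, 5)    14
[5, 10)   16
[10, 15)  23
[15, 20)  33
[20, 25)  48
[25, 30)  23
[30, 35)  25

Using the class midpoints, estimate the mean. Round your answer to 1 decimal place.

Midpoints: 2.5, 7.5, 12.5, 17.5, 22.5, 27.5, 32.5
Σfm = 14×2.5 + 16×7.5 + 23×12.5 + 33×17.5 + 48×22.5 + 23×27.5 + 25×32.5 = 3545
n = Σf = 182
Mean = 3545 / 182 = 19.4780

19.5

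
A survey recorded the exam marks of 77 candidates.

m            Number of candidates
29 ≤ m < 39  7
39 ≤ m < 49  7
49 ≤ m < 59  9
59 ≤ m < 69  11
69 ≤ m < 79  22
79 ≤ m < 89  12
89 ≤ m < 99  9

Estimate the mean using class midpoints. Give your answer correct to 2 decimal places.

Midpoints: 34, 44, 54, 64, 74, 84, 94
Σfm = 7×34 + 7×44 + 9×54 + 11×64 + 22×74 + 12×84 + 9×94 = 5218
n = Σf = 77
Mean = 5218 / 77 = 67.7662

67.77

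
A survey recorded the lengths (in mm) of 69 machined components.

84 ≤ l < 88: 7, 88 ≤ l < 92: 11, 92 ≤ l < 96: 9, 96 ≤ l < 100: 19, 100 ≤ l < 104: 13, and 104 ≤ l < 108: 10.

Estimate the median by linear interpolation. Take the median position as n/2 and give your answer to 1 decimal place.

Cumulative frequencies: 7, 18, 27, 46, 59, 69
n = 69; position = n/2 = 34.5.
This falls in the class 96 ≤ l < 100: L = 96, F = 27, f = 19, h = 4.
Median ≈ 96 + ((34.5 − 27) / 19) × 4 = 97.5789

97.6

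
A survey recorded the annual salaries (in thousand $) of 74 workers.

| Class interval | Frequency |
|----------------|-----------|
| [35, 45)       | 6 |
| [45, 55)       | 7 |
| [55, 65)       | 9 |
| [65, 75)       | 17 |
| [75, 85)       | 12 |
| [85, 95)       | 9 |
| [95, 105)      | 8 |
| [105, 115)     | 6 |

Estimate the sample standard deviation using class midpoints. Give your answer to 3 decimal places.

Midpoints: 40, 50, 60, 70, 80, 90, 100, 110
n = 74, Σfm = 5550, mean = 75.0000
Σfm² = 445100
Σf(m − x̄)² = Σfm² − (Σfm)²/n = 445100 − 5550²/74 = 28850.0000
Sample variance = 28850.0000 / 73 = 395.2055
Standard deviation = √395.2055 = 19.8798

19.880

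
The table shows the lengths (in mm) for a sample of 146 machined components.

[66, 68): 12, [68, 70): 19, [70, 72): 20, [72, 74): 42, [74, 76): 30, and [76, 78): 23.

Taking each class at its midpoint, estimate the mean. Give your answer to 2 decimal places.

Midpoints: 67, 69, 71, 73, 75, 77
Σfm = 12×67 + 19×69 + 20×71 + 42×73 + 30×75 + 23×77 = 10622
n = Σf = 146
Mean = 10622 / 146 = 72.7534

72.75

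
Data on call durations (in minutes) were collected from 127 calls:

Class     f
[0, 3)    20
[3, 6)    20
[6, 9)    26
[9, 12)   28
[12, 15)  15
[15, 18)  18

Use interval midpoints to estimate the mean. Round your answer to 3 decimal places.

8.728

Midpoints: 1.5, 4.5, 7.5, 10.5, 13.5, 16.5
Σfm = 20×1.5 + 20×4.5 + 26×7.5 + 28×10.5 + 15×13.5 + 18×16.5 = 1108.5
n = Σf = 127
Mean = 1108.5 / 127 = 8.7283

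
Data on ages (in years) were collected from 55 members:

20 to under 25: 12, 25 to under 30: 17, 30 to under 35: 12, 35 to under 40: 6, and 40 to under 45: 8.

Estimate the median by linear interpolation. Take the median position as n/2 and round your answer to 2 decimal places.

Cumulative frequencies: 12, 29, 41, 47, 55
n = 55; position = n/2 = 27.5.
This falls in the class 25 to under 30: L = 25, F = 12, f = 17, h = 5.
Median ≈ 25 + ((27.5 − 12) / 17) × 5 = 29.5588

29.56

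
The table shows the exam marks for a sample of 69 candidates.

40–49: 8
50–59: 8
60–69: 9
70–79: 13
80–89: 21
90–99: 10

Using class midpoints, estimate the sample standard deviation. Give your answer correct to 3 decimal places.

15.954

Midpoints: 44.5, 54.5, 64.5, 74.5, 84.5, 94.5
n = 69, Σfm = 5060.5, mean = 73.3406
Σfm² = 388447.25
Σf(m − x̄)² = Σfm² − (Σfm)²/n = 388447.25 − 5060.5²/69 = 17307.2464
Sample variance = 17307.2464 / 68 = 254.5183
Standard deviation = √254.5183 = 15.9536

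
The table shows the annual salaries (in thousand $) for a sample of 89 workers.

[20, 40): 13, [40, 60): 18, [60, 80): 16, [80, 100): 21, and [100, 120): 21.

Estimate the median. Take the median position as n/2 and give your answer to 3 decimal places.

76.875

Cumulative frequencies: 13, 31, 47, 68, 89
n = 89; position = n/2 = 44.5.
This falls in the class [60, 80): L = 60, F = 31, f = 16, h = 20.
Median ≈ 60 + ((44.5 − 31) / 16) × 20 = 76.8750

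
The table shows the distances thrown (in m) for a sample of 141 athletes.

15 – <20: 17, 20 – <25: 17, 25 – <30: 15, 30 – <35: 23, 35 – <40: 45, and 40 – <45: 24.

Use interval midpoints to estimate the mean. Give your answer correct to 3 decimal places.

32.252

Midpoints: 17.5, 22.5, 27.5, 32.5, 37.5, 42.5
Σfm = 17×17.5 + 17×22.5 + 15×27.5 + 23×32.5 + 45×37.5 + 24×42.5 = 4547.5
n = Σf = 141
Mean = 4547.5 / 141 = 32.2518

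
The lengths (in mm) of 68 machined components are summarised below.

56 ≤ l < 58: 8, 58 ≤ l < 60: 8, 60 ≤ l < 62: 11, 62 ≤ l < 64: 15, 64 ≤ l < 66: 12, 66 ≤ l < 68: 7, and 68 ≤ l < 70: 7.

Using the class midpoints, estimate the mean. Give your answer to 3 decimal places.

Midpoints: 57, 59, 61, 63, 65, 67, 69
Σfm = 8×57 + 8×59 + 11×61 + 15×63 + 12×65 + 7×67 + 7×69 = 4276
n = Σf = 68
Mean = 4276 / 68 = 62.8824

62.882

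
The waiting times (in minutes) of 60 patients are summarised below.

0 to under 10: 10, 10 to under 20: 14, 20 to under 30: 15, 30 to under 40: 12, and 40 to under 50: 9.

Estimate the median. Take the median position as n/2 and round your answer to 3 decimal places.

24.000

Cumulative frequencies: 10, 24, 39, 51, 60
n = 60; position = n/2 = 30.
This falls in the class 20 to under 30: L = 20, F = 24, f = 15, h = 10.
Median ≈ 20 + ((30 − 24) / 15) × 10 = 24.0000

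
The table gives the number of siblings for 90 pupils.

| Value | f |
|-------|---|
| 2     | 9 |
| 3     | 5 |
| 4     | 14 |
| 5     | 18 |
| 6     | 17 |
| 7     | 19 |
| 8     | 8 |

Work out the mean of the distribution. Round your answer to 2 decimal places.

Values: 2, 3, 4, 5, 6, 7, 8
Σfx = 9×2 + 5×3 + 14×4 + 18×5 + 17×6 + 19×7 + 8×8 = 478
n = Σf = 90
Mean = 478 / 90 = 5.3111

5.31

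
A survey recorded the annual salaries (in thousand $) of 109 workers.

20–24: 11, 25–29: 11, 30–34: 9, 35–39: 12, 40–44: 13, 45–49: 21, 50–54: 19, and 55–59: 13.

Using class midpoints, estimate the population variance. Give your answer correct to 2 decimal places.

Midpoints: 22, 27, 32, 37, 42, 47, 52, 57
n = 109, Σfm = 4533, mean = 41.5872
Σfm² = 201921
Σf(m − x̄)² = Σfm² − (Σfm)²/n = 201921 − 4533²/109 = 13406.4220
Population variance = 13406.4220 / 109 = 122.9947

122.99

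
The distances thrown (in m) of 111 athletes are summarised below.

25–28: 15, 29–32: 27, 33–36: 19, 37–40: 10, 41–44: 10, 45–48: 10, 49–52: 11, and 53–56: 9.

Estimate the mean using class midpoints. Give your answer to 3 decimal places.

Midpoints: 26.5, 30.5, 34.5, 38.5, 42.5, 46.5, 50.5, 54.5
Σfm = 15×26.5 + 27×30.5 + 19×34.5 + 10×38.5 + 10×42.5 + 10×46.5 + 11×50.5 + 9×54.5 = 4197.5
n = Σf = 111
Mean = 4197.5 / 111 = 37.8153

37.815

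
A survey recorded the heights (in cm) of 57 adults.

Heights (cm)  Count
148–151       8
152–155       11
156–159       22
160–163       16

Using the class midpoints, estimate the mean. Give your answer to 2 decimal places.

Midpoints: 149.5, 153.5, 157.5, 161.5
Σfm = 8×149.5 + 11×153.5 + 22×157.5 + 16×161.5 = 8933.5
n = Σf = 57
Mean = 8933.5 / 57 = 156.7281

156.73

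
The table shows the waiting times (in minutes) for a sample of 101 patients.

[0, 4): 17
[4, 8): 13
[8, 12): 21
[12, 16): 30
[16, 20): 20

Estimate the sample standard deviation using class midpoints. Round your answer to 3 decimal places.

5.452

Midpoints: 2, 6, 10, 14, 18
n = 101, Σfm = 1102, mean = 10.9109
Σfm² = 14996
Σf(m − x̄)² = Σfm² − (Σfm)²/n = 14996 − 1102²/101 = 2972.1980
Sample variance = 2972.1980 / 100 = 29.7220
Standard deviation = √29.7220 = 5.4518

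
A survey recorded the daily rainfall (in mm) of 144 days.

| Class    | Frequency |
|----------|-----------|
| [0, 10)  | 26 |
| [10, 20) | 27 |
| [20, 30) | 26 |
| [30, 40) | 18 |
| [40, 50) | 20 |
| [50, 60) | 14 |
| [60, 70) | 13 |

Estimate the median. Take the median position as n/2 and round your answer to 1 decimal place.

Cumulative frequencies: 26, 53, 79, 97, 117, 131, 144
n = 144; position = n/2 = 72.
This falls in the class [20, 30): L = 20, F = 53, f = 26, h = 10.
Median ≈ 20 + ((72 − 53) / 26) × 10 = 27.3077

27.3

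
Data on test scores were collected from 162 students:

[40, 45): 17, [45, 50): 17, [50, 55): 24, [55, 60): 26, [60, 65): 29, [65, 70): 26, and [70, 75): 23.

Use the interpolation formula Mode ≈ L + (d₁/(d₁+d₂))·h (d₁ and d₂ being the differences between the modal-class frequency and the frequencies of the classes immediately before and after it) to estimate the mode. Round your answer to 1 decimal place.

Modal class: [60, 65) (highest frequency 29).
d₁ = 29 − 26 = 3, d₂ = 29 − 26 = 3
Mode ≈ 60 + (3/(3+3)) × 5 = 60 + 2.5000 = 62.5000

62.5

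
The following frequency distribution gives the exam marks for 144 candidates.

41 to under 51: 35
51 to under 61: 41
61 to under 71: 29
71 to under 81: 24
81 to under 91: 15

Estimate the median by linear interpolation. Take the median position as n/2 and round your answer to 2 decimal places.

Cumulative frequencies: 35, 76, 105, 129, 144
n = 144; position = n/2 = 72.
This falls in the class 51 to under 61: L = 51, F = 35, f = 41, h = 10.
Median ≈ 51 + ((72 − 35) / 41) × 10 = 60.0244

60.02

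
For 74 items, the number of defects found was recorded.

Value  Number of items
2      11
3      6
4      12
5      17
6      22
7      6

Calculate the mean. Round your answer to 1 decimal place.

4.7

Values: 2, 3, 4, 5, 6, 7
Σfx = 11×2 + 6×3 + 12×4 + 17×5 + 22×6 + 6×7 = 347
n = Σf = 74
Mean = 347 / 74 = 4.6892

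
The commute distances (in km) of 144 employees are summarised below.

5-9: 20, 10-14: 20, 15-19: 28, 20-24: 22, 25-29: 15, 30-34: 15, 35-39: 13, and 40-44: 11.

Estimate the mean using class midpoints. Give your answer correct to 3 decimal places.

Midpoints: 7, 12, 17, 22, 27, 32, 37, 42
Σfm = 20×7 + 20×12 + 28×17 + 22×22 + 15×27 + 15×32 + 13×37 + 11×42 = 3168
n = Σf = 144
Mean = 3168 / 144 = 22.0000

22.000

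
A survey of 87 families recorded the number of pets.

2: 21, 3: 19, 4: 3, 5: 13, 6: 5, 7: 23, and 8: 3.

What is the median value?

5

Cumulative frequencies: 21, 40, 43, 56, 61, 84, 87
n = 87, so the median is the value in position (n+1)/2 = 44.
Position 44 falls at value 5.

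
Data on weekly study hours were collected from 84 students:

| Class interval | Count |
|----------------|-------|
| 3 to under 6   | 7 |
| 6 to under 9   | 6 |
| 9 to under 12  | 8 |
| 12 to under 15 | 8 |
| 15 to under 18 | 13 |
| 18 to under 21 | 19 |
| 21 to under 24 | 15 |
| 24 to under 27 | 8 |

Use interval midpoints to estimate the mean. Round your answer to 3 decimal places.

16.607

Midpoints: 4.5, 7.5, 10.5, 13.5, 16.5, 19.5, 22.5, 25.5
Σfm = 7×4.5 + 6×7.5 + 8×10.5 + 8×13.5 + 13×16.5 + 19×19.5 + 15×22.5 + 8×25.5 = 1395
n = Σf = 84
Mean = 1395 / 84 = 16.6071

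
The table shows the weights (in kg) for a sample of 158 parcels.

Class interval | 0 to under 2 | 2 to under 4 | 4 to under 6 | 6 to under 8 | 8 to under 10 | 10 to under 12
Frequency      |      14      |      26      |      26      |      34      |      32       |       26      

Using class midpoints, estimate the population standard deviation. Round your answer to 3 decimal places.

3.117

Midpoints: 1, 3, 5, 7, 9, 11
n = 158, Σfm = 1034, mean = 6.5443
Σfm² = 8302
Σf(m − x̄)² = Σfm² − (Σfm)²/n = 8302 − 1034²/158 = 1535.1899
Population variance = 1535.1899 / 158 = 9.7164
Standard deviation = √9.7164 = 3.1171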